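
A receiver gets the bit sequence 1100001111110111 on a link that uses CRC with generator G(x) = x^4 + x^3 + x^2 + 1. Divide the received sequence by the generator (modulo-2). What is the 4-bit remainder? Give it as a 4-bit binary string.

Modulo-2 division of 1100001111110111 by 11101:
  pos 0: 11000 XOR 11101 = 00101
  pos 2: 10101 XOR 11101 = 01000
  pos 3: 10001 XOR 11101 = 01100
  pos 4: 11001 XOR 11101 = 00100
  pos 6: 10011 XOR 11101 = 01110
  pos 7: 11101 XOR 11101 = 00000
Remainder = 0111 (nonzero — an error is detected).

0111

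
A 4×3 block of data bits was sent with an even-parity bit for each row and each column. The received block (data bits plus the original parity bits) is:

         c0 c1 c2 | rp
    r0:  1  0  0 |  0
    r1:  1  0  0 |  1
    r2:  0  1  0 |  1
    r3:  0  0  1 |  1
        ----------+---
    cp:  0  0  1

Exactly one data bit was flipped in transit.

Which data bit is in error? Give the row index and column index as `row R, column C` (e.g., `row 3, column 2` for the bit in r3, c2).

row 0, column 1

Recompute each row's even parity and compare to rp:
  r0: data parity 1, sent rp 0 → mismatch
  r1: data parity 1, sent rp 1 → ok
  r2: data parity 1, sent rp 1 → ok
  r3: data parity 1, sent rp 1 → ok
Recompute each column's even parity and compare to cp:
  c0: data parity 0, sent cp 0 → ok
  c1: data parity 1, sent cp 0 → mismatch
  c2: data parity 1, sent cp 1 → ok
Exactly one row (r0) and one column (c1) fail → the flipped bit is at their intersection.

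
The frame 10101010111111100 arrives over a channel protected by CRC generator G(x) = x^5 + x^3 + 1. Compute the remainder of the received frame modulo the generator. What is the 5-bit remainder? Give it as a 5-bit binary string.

10010

Modulo-2 division of 10101010111111100 by 101001:
  pos 0: 101010 XOR 101001 = 000011
  pos 4: 111011 XOR 101001 = 010010
  pos 5: 100101 XOR 101001 = 001100
  pos 7: 110011 XOR 101001 = 011010
  pos 8: 110101 XOR 101001 = 011100
  pos 9: 111001 XOR 101001 = 010000
  pos 10: 100000 XOR 101001 = 001001
Remainder = 10010 (nonzero — an error is detected).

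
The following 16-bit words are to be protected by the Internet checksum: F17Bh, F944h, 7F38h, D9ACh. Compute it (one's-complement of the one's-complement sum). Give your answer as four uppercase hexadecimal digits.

BC59

One's-complement addition (fold any carry out of bit 15 back into bit 0):
  0xF17B + 0xF944 = 0x1EABF → wrap carry → 0xEAC0
  0xEAC0 + 0x7F38 = 0x169F8 → wrap carry → 0x69F9
  0x69F9 + 0xD9AC = 0x143A5 → wrap carry → 0x43A6
One's-complement sum = 0x43A6.
Checksum = ~0x43A6 & 0xFFFF = 0xBC59.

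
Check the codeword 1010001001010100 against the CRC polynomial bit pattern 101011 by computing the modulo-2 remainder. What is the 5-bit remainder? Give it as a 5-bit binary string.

Modulo-2 division of 1010001001010100 by 101011:
  pos 0: 101000 XOR 101011 = 000011
  pos 4: 111001 XOR 101011 = 010010
  pos 5: 100100 XOR 101011 = 001111
  pos 7: 111110 XOR 101011 = 010101
  pos 8: 101011 XOR 101011 = 000000
Remainder = 00000 (zero — the frame passes the CRC check).

00000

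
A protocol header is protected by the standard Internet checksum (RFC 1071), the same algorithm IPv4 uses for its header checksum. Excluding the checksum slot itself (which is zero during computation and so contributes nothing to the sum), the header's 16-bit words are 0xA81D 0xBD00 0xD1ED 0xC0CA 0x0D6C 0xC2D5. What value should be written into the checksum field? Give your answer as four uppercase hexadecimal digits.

One's-complement addition (fold any carry out of bit 15 back into bit 0):
  0xA81D + 0xBD00 = 0x1651D → wrap carry → 0x651E
  0x651E + 0xD1ED = 0x1370B → wrap carry → 0x370C
  0x370C + 0xC0CA = 0x0F7D6
  0xF7D6 + 0x0D6C = 0x10542 → wrap carry → 0x0543
  0x0543 + 0xC2D5 = 0x0C818
One's-complement sum = 0xC818.
Checksum = ~0xC818 & 0xFFFF = 0x37E7.

37E7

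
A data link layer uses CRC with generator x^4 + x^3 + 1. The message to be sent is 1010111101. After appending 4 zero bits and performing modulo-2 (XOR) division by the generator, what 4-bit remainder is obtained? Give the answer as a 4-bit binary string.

0001

Append 4 zeros: 10101111010000. Divide by 11001 (XOR where the leading bit is 1):
  pos 0: 10101 XOR 11001 = 01100
  pos 1: 11001 XOR 11001 = 00000
  pos 6: 11010 XOR 11001 = 00011
  pos 9: 11000 XOR 11001 = 00001
Remainder (last 4 bits) = 0001. This is the CRC / FCS.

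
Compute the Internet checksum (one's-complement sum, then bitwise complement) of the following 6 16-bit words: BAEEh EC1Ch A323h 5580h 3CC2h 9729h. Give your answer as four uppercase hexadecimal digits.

8C64

One's-complement addition (fold any carry out of bit 15 back into bit 0):
  0xBAEE + 0xEC1C = 0x1A70A → wrap carry → 0xA70B
  0xA70B + 0xA323 = 0x14A2E → wrap carry → 0x4A2F
  0x4A2F + 0x5580 = 0x09FAF
  0x9FAF + 0x3CC2 = 0x0DC71
  0xDC71 + 0x9729 = 0x1739A → wrap carry → 0x739B
One's-complement sum = 0x739B.
Checksum = ~0x739B & 0xFFFF = 0x8C64.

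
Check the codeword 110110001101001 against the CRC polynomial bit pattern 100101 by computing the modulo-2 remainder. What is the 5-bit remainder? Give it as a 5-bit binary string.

Modulo-2 division of 110110001101001 by 100101:
  pos 0: 110110 XOR 100101 = 010011
  pos 1: 100110 XOR 100101 = 000011
  pos 5: 110110 XOR 100101 = 010011
  pos 6: 100111 XOR 100101 = 000010
Remainder = 10001 (nonzero — an error is detected).

10001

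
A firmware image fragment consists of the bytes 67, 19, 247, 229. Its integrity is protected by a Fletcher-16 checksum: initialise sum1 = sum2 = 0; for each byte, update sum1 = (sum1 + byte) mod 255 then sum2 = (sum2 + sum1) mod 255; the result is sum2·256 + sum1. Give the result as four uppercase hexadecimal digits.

1C34

Running sums (mod 255):
  after byte 0 (67): sum1=67, sum2=67
  after byte 1 (19): sum1=86, sum2=153
  after byte 2 (247): sum1=78, sum2=231
  after byte 3 (229): sum1=52, sum2=28
Checksum = sum2·256 + sum1 = 28·256 + 52 = 7220 = 0x1C34.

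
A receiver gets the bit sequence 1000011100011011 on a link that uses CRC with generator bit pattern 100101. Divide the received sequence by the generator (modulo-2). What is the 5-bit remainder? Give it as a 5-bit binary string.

Modulo-2 division of 1000011100011011 by 100101:
  pos 0: 100001 XOR 100101 = 000100
  pos 3: 100110 XOR 100101 = 000011
  pos 7: 110011 XOR 100101 = 010110
  pos 8: 101100 XOR 100101 = 001001
  pos 10: 100111 XOR 100101 = 000010
Remainder = 00010 (nonzero — an error is detected).

00010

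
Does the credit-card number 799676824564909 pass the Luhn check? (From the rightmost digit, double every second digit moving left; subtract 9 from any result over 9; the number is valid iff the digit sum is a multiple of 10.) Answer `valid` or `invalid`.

invalid

From the right, keep odd positions and double even positions (subtract 9 from any doubled value over 9):
  doubled (positions 2,4,...): 0 8 1 4 3 3 9 → sum 28
  kept (positions 1,3,...): 9 9 6 4 8 7 9 7 → sum 59
Total = 87.
87 mod 10 = 7, so the number is invalid.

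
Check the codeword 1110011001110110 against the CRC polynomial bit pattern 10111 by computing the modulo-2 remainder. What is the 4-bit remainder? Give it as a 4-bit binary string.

Modulo-2 division of 1110011001110110 by 10111:
  pos 0: 11100 XOR 10111 = 01011
  pos 1: 10111 XOR 10111 = 00000
  pos 6: 10011 XOR 10111 = 00100
  pos 8: 10010 XOR 10111 = 00101
  pos 10: 10111 XOR 10111 = 00000
Remainder = 0000 (zero — the frame passes the CRC check).

0000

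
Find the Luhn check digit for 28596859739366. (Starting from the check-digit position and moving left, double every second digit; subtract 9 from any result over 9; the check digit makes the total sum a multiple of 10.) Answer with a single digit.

3

Partial digits right→left: 6 6 3 9 3 7 9 5 8 6 9 5 8 2
Double every second digit counting from the check-digit position (so the 1st, 3rd, 5th, ... of the partial from the right).
  doubled (with −9 where >9): 3 6 6 9 7 9 7 → sum 47
  kept as-is: 6 9 7 5 6 5 2 → sum 40
Total = 47 + 40 = 87.
Check digit = (10 − (87 mod 10)) mod 10 = 3.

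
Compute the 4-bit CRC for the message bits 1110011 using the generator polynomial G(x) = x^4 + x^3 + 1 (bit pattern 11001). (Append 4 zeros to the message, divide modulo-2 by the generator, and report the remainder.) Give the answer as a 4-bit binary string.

0011

Append 4 zeros: 11100110000. Divide by 11001 (XOR where the leading bit is 1):
  pos 0: 11100 XOR 11001 = 00101
  pos 2: 10111 XOR 11001 = 01110
  pos 3: 11100 XOR 11001 = 00101
  pos 5: 10100 XOR 11001 = 01101
  pos 6: 11010 XOR 11001 = 00011
Remainder (last 4 bits) = 0011. This is the CRC / FCS.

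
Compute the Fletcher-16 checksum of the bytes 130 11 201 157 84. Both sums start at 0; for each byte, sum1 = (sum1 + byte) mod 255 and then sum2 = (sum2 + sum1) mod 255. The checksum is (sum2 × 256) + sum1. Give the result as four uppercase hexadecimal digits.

Running sums (mod 255):
  after byte 0 (130): sum1=130, sum2=130
  after byte 1 (11): sum1=141, sum2=16
  after byte 2 (201): sum1=87, sum2=103
  after byte 3 (157): sum1=244, sum2=92
  after byte 4 (84): sum1=73, sum2=165
Checksum = sum2·256 + sum1 = 165·256 + 73 = 42313 = 0xA549.

A549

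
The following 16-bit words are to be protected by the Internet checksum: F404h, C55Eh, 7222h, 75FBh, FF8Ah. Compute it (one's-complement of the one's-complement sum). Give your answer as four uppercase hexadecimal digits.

5EF3

One's-complement addition (fold any carry out of bit 15 back into bit 0):
  0xF404 + 0xC55E = 0x1B962 → wrap carry → 0xB963
  0xB963 + 0x7222 = 0x12B85 → wrap carry → 0x2B86
  0x2B86 + 0x75FB = 0x0A181
  0xA181 + 0xFF8A = 0x1A10B → wrap carry → 0xA10C
One's-complement sum = 0xA10C.
Checksum = ~0xA10C & 0xFFFF = 0x5EF3.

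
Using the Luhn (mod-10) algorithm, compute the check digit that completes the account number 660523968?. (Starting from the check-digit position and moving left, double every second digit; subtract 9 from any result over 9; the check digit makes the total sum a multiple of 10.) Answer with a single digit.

Partial digits right→left: 8 6 9 3 2 5 0 6 6
Double every second digit counting from the check-digit position (so the 1st, 3rd, 5th, ... of the partial from the right).
  doubled (with −9 where >9): 7 9 4 0 3 → sum 23
  kept as-is: 6 3 5 6 → sum 20
Total = 23 + 20 = 43.
Check digit = (10 − (43 mod 10)) mod 10 = 7.

7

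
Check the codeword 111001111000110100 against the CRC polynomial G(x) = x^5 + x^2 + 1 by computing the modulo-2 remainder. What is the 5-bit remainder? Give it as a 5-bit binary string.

00100

Modulo-2 division of 111001111000110100 by 100101:
  pos 0: 111001 XOR 100101 = 011100
  pos 1: 111001 XOR 100101 = 011100
  pos 2: 111001 XOR 100101 = 011100
  pos 3: 111001 XOR 100101 = 011100
  pos 4: 111000 XOR 100101 = 011101
  pos 5: 111010 XOR 100101 = 011111
  pos 6: 111110 XOR 100101 = 011011
  pos 7: 110111 XOR 100101 = 010010
  pos 8: 100101 XOR 100101 = 000000
Remainder = 00100 (nonzero — an error is detected).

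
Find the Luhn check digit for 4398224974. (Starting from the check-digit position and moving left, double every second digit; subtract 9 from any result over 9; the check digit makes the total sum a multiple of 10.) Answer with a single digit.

0

Partial digits right→left: 4 7 9 4 2 2 8 9 3 4
Double every second digit counting from the check-digit position (so the 1st, 3rd, 5th, ... of the partial from the right).
  doubled (with −9 where >9): 8 9 4 7 6 → sum 34
  kept as-is: 7 4 2 9 4 → sum 26
Total = 34 + 26 = 60.
Check digit = (10 − (60 mod 10)) mod 10 = 0.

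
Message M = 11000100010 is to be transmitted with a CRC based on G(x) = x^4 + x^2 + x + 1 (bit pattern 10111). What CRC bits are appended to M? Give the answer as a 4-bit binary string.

0000

Append 4 zeros: 110001000100000. Divide by 10111 (XOR where the leading bit is 1):
  pos 0: 11000 XOR 10111 = 01111
  pos 1: 11111 XOR 10111 = 01000
  pos 2: 10000 XOR 10111 = 00111
  pos 4: 11100 XOR 10111 = 01011
  pos 5: 10111 XOR 10111 = 00000
Remainder (last 4 bits) = 0000. This is the CRC / FCS.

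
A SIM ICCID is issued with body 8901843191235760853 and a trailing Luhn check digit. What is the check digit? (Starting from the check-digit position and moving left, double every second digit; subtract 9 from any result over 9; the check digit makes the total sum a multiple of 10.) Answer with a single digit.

9

Partial digits right→left: 3 5 8 0 6 7 5 3 2 1 9 1 3 4 8 1 0 9 8
Double every second digit counting from the check-digit position (so the 1st, 3rd, 5th, ... of the partial from the right).
  doubled (with −9 where >9): 6 7 3 1 4 9 6 7 0 7 → sum 50
  kept as-is: 5 0 7 3 1 1 4 1 9 → sum 31
Total = 50 + 31 = 81.
Check digit = (10 − (81 mod 10)) mod 10 = 9.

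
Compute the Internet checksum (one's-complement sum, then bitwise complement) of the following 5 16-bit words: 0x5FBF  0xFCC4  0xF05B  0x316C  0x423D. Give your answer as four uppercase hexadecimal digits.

One's-complement addition (fold any carry out of bit 15 back into bit 0):
  0x5FBF + 0xFCC4 = 0x15C83 → wrap carry → 0x5C84
  0x5C84 + 0xF05B = 0x14CDF → wrap carry → 0x4CE0
  0x4CE0 + 0x316C = 0x07E4C
  0x7E4C + 0x423D = 0x0C089
One's-complement sum = 0xC089.
Checksum = ~0xC089 & 0xFFFF = 0x3F76.

3F76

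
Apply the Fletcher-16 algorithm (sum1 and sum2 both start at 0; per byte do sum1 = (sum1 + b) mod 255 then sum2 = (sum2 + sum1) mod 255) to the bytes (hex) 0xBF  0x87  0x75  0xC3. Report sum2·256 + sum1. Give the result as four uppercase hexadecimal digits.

Running sums (mod 255):
  after byte 0 (0xBF): sum1=191, sum2=191
  after byte 1 (0x87): sum1=71, sum2=7
  after byte 2 (0x75): sum1=188, sum2=195
  after byte 3 (0xC3): sum1=128, sum2=68
Checksum = sum2·256 + sum1 = 68·256 + 128 = 17536 = 0x4480.

4480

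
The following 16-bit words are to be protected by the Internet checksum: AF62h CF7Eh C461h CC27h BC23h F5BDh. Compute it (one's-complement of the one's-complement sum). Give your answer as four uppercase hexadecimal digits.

3EB3

One's-complement addition (fold any carry out of bit 15 back into bit 0):
  0xAF62 + 0xCF7E = 0x17EE0 → wrap carry → 0x7EE1
  0x7EE1 + 0xC461 = 0x14342 → wrap carry → 0x4343
  0x4343 + 0xCC27 = 0x10F6A → wrap carry → 0x0F6B
  0x0F6B + 0xBC23 = 0x0CB8E
  0xCB8E + 0xF5BD = 0x1C14B → wrap carry → 0xC14C
One's-complement sum = 0xC14C.
Checksum = ~0xC14C & 0xFFFF = 0x3EB3.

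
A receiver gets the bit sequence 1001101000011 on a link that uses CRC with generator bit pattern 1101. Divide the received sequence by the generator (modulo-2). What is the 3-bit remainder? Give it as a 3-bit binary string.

Modulo-2 division of 1001101000011 by 1101:
  pos 0: 1001 XOR 1101 = 0100
  pos 1: 1001 XOR 1101 = 0100
  pos 2: 1000 XOR 1101 = 0101
  pos 3: 1011 XOR 1101 = 0110
  pos 4: 1100 XOR 1101 = 0001
  pos 7: 1000 XOR 1101 = 0101
  pos 8: 1011 XOR 1101 = 0110
  pos 9: 1101 XOR 1101 = 0000
Remainder = 000 (zero — the frame passes the CRC check).

000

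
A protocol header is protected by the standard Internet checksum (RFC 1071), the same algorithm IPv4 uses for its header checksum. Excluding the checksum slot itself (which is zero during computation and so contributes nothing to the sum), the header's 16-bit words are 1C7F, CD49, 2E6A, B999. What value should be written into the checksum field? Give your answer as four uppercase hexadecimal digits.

2E33

One's-complement addition (fold any carry out of bit 15 back into bit 0):
  0x1C7F + 0xCD49 = 0x0E9C8
  0xE9C8 + 0x2E6A = 0x11832 → wrap carry → 0x1833
  0x1833 + 0xB999 = 0x0D1CC
One's-complement sum = 0xD1CC.
Checksum = ~0xD1CC & 0xFFFF = 0x2E33.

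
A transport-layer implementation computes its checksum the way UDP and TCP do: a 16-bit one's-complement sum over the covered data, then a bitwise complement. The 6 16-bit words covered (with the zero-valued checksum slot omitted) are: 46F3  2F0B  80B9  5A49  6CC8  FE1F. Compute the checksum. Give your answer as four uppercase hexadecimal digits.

4416

One's-complement addition (fold any carry out of bit 15 back into bit 0):
  0x46F3 + 0x2F0B = 0x075FE
  0x75FE + 0x80B9 = 0x0F6B7
  0xF6B7 + 0x5A49 = 0x15100 → wrap carry → 0x5101
  0x5101 + 0x6CC8 = 0x0BDC9
  0xBDC9 + 0xFE1F = 0x1BBE8 → wrap carry → 0xBBE9
One's-complement sum = 0xBBE9.
Checksum = ~0xBBE9 & 0xFFFF = 0x4416.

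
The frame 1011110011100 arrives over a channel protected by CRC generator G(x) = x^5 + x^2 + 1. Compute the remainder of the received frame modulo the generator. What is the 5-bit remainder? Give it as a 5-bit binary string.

00000

Modulo-2 division of 1011110011100 by 100101:
  pos 0: 101111 XOR 100101 = 001010
  pos 2: 101000 XOR 100101 = 001101
  pos 4: 110111 XOR 100101 = 010010
  pos 5: 100101 XOR 100101 = 000000
Remainder = 00000 (zero — the frame passes the CRC check).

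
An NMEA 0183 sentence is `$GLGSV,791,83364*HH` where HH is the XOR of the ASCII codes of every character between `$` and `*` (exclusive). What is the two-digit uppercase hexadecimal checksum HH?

4C

XOR the ASCII codes of the payload characters:
  'G' = 0x47 → acc = 0x47
  'L' = 0x4C → acc = 0x0B
  'G' = 0x47 → acc = 0x4C
  'S' = 0x53 → acc = 0x1F
  'V' = 0x56 → acc = 0x49
  ',' = 0x2C → acc = 0x65
  '7' = 0x37 → acc = 0x52
  '9' = 0x39 → acc = 0x6B
  '1' = 0x31 → acc = 0x5A
  ',' = 0x2C → acc = 0x76
  '8' = 0x38 → acc = 0x4E
  '3' = 0x33 → acc = 0x7D
  '3' = 0x33 → acc = 0x4E
  '6' = 0x36 → acc = 0x78
  '4' = 0x34 → acc = 0x4C
Checksum = 0x4C.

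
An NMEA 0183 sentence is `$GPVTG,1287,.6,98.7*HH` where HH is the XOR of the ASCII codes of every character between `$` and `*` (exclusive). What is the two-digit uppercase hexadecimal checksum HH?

XOR the ASCII codes of the payload characters:
  'G' = 0x47 → acc = 0x47
  'P' = 0x50 → acc = 0x17
  'V' = 0x56 → acc = 0x41
  'T' = 0x54 → acc = 0x15
  'G' = 0x47 → acc = 0x52
  ',' = 0x2C → acc = 0x7E
  '1' = 0x31 → acc = 0x4F
  '2' = 0x32 → acc = 0x7D
  '8' = 0x38 → acc = 0x45
  '7' = 0x37 → acc = 0x72
  ',' = 0x2C → acc = 0x5E
  '.' = 0x2E → acc = 0x70
  '6' = 0x36 → acc = 0x46
  ',' = 0x2C → acc = 0x6A
  '9' = 0x39 → acc = 0x53
  '8' = 0x38 → acc = 0x6B
  '.' = 0x2E → acc = 0x45
  '7' = 0x37 → acc = 0x72
Checksum = 0x72.

72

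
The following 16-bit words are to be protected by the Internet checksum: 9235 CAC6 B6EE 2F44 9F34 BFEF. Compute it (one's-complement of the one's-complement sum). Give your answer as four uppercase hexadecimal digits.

5DAC

One's-complement addition (fold any carry out of bit 15 back into bit 0):
  0x9235 + 0xCAC6 = 0x15CFB → wrap carry → 0x5CFC
  0x5CFC + 0xB6EE = 0x113EA → wrap carry → 0x13EB
  0x13EB + 0x2F44 = 0x0432F
  0x432F + 0x9F34 = 0x0E263
  0xE263 + 0xBFEF = 0x1A252 → wrap carry → 0xA253
One's-complement sum = 0xA253.
Checksum = ~0xA253 & 0xFFFF = 0x5DAC.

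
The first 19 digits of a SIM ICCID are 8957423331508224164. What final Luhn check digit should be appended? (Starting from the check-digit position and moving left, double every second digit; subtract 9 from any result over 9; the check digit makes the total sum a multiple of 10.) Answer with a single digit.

6

Partial digits right→left: 4 6 1 4 2 2 8 0 5 1 3 3 3 2 4 7 5 9 8
Double every second digit counting from the check-digit position (so the 1st, 3rd, 5th, ... of the partial from the right).
  doubled (with −9 where >9): 8 2 4 7 1 6 6 8 1 7 → sum 50
  kept as-is: 6 4 2 0 1 3 2 7 9 → sum 34
Total = 50 + 34 = 84.
Check digit = (10 − (84 mod 10)) mod 10 = 6.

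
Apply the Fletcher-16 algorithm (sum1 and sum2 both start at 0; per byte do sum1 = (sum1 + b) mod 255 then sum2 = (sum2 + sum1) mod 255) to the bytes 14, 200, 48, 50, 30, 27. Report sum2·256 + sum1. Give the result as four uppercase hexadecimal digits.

Running sums (mod 255):
  after byte 0 (14): sum1=14, sum2=14
  after byte 1 (200): sum1=214, sum2=228
  after byte 2 (48): sum1=7, sum2=235
  after byte 3 (50): sum1=57, sum2=37
  after byte 4 (30): sum1=87, sum2=124
  after byte 5 (27): sum1=114, sum2=238
Checksum = sum2·256 + sum1 = 238·256 + 114 = 61042 = 0xEE72.

EE72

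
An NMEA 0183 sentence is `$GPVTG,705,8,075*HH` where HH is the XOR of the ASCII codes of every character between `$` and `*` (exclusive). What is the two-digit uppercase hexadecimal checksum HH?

46

XOR the ASCII codes of the payload characters:
  'G' = 0x47 → acc = 0x47
  'P' = 0x50 → acc = 0x17
  'V' = 0x56 → acc = 0x41
  'T' = 0x54 → acc = 0x15
  'G' = 0x47 → acc = 0x52
  ',' = 0x2C → acc = 0x7E
  '7' = 0x37 → acc = 0x49
  '0' = 0x30 → acc = 0x79
  '5' = 0x35 → acc = 0x4C
  ',' = 0x2C → acc = 0x60
  '8' = 0x38 → acc = 0x58
  ',' = 0x2C → acc = 0x74
  '0' = 0x30 → acc = 0x44
  '7' = 0x37 → acc = 0x73
  '5' = 0x35 → acc = 0x46
Checksum = 0x46.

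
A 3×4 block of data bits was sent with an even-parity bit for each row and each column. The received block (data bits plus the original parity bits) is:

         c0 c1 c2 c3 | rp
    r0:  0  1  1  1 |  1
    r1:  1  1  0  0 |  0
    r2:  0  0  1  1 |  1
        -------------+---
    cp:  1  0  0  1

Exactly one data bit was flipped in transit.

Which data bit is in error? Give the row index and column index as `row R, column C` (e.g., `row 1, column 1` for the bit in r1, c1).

row 2, column 3

Recompute each row's even parity and compare to rp:
  r0: data parity 1, sent rp 1 → ok
  r1: data parity 0, sent rp 0 → ok
  r2: data parity 0, sent rp 1 → mismatch
Recompute each column's even parity and compare to cp:
  c0: data parity 1, sent cp 1 → ok
  c1: data parity 0, sent cp 0 → ok
  c2: data parity 0, sent cp 0 → ok
  c3: data parity 0, sent cp 1 → mismatch
Exactly one row (r2) and one column (c3) fail → the flipped bit is at their intersection.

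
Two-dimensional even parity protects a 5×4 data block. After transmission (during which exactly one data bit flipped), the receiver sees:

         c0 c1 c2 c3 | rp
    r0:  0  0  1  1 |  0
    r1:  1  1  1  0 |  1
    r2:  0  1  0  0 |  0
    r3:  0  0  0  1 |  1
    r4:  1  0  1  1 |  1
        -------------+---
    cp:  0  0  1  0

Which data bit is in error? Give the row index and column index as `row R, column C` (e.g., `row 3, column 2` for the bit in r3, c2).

row 2, column 3

Recompute each row's even parity and compare to rp:
  r0: data parity 0, sent rp 0 → ok
  r1: data parity 1, sent rp 1 → ok
  r2: data parity 1, sent rp 0 → mismatch
  r3: data parity 1, sent rp 1 → ok
  r4: data parity 1, sent rp 1 → ok
Recompute each column's even parity and compare to cp:
  c0: data parity 0, sent cp 0 → ok
  c1: data parity 0, sent cp 0 → ok
  c2: data parity 1, sent cp 1 → ok
  c3: data parity 1, sent cp 0 → mismatch
Exactly one row (r2) and one column (c3) fail → the flipped bit is at their intersection.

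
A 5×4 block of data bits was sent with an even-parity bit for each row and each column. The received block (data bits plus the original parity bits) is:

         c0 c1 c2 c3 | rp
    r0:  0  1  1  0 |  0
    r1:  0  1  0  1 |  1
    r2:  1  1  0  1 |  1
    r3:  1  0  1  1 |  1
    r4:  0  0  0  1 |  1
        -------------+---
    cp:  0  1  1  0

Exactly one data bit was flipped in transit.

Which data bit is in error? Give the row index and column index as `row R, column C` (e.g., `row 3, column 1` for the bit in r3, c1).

row 1, column 2

Recompute each row's even parity and compare to rp:
  r0: data parity 0, sent rp 0 → ok
  r1: data parity 0, sent rp 1 → mismatch
  r2: data parity 1, sent rp 1 → ok
  r3: data parity 1, sent rp 1 → ok
  r4: data parity 1, sent rp 1 → ok
Recompute each column's even parity and compare to cp:
  c0: data parity 0, sent cp 0 → ok
  c1: data parity 1, sent cp 1 → ok
  c2: data parity 0, sent cp 1 → mismatch
  c3: data parity 0, sent cp 0 → ok
Exactly one row (r1) and one column (c2) fail → the flipped bit is at their intersection.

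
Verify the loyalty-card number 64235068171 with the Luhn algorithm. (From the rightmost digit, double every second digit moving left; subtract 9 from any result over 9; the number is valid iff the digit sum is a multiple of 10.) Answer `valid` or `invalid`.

invalid

From the right, keep odd positions and double even positions (subtract 9 from any doubled value over 9):
  doubled (positions 2,4,...): 5 7 0 6 8 → sum 26
  kept (positions 1,3,...): 1 1 6 5 2 6 → sum 21
Total = 47.
47 mod 10 = 7, so the number is invalid.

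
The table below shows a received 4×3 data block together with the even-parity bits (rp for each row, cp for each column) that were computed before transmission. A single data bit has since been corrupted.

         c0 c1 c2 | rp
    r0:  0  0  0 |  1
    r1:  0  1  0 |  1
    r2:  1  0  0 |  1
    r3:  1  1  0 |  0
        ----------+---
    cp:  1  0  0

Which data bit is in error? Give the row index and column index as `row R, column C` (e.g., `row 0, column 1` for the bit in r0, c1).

Recompute each row's even parity and compare to rp:
  r0: data parity 0, sent rp 1 → mismatch
  r1: data parity 1, sent rp 1 → ok
  r2: data parity 1, sent rp 1 → ok
  r3: data parity 0, sent rp 0 → ok
Recompute each column's even parity and compare to cp:
  c0: data parity 0, sent cp 1 → mismatch
  c1: data parity 0, sent cp 0 → ok
  c2: data parity 0, sent cp 0 → ok
Exactly one row (r0) and one column (c0) fail → the flipped bit is at their intersection.

row 0, column 0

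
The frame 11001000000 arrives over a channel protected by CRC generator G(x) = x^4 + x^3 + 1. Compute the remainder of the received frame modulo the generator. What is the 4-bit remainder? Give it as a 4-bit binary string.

0000

Modulo-2 division of 11001000000 by 11001:
  pos 0: 11001 XOR 11001 = 00000
Remainder = 0000 (zero — the frame passes the CRC check).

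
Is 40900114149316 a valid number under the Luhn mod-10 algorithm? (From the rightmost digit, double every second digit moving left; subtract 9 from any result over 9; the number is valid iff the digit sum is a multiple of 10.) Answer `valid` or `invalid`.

valid

From the right, keep odd positions and double even positions (subtract 9 from any doubled value over 9):
  doubled (positions 2,4,...): 2 9 2 2 0 9 8 → sum 32
  kept (positions 1,3,...): 6 3 4 4 1 0 0 → sum 18
Total = 50.
50 mod 10 = 0, so the number is valid.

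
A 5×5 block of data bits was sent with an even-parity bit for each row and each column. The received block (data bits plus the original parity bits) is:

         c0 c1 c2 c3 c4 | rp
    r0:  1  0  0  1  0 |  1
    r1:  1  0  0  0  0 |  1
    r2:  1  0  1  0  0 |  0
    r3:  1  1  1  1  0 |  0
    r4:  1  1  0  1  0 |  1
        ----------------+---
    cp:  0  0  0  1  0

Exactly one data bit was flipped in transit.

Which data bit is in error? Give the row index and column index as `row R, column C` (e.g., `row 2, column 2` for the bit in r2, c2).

Recompute each row's even parity and compare to rp:
  r0: data parity 0, sent rp 1 → mismatch
  r1: data parity 1, sent rp 1 → ok
  r2: data parity 0, sent rp 0 → ok
  r3: data parity 0, sent rp 0 → ok
  r4: data parity 1, sent rp 1 → ok
Recompute each column's even parity and compare to cp:
  c0: data parity 1, sent cp 0 → mismatch
  c1: data parity 0, sent cp 0 → ok
  c2: data parity 0, sent cp 0 → ok
  c3: data parity 1, sent cp 1 → ok
  c4: data parity 0, sent cp 0 → ok
Exactly one row (r0) and one column (c0) fail → the flipped bit is at their intersection.

row 0, column 0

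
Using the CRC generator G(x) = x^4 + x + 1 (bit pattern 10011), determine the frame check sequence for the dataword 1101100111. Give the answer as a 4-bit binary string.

0110

Append 4 zeros: 11011001110000. Divide by 10011 (XOR where the leading bit is 1):
  pos 0: 11011 XOR 10011 = 01000
  pos 1: 10000 XOR 10011 = 00011
  pos 4: 11011 XOR 10011 = 01000
  pos 5: 10001 XOR 10011 = 00010
  pos 8: 10000 XOR 10011 = 00011
Remainder (last 4 bits) = 0110. This is the CRC / FCS.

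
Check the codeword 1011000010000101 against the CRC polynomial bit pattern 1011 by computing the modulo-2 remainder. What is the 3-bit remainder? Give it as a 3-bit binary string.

100

Modulo-2 division of 1011000010000101 by 1011:
  pos 0: 1011 XOR 1011 = 0000
  pos 8: 1000 XOR 1011 = 0011
  pos 10: 1101 XOR 1011 = 0110
  pos 11: 1100 XOR 1011 = 0111
  pos 12: 1111 XOR 1011 = 0100
Remainder = 100 (nonzero — an error is detected).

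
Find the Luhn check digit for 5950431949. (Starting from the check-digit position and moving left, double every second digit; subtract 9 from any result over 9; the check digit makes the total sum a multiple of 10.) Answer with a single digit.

Partial digits right→left: 9 4 9 1 3 4 0 5 9 5
Double every second digit counting from the check-digit position (so the 1st, 3rd, 5th, ... of the partial from the right).
  doubled (with −9 where >9): 9 9 6 0 9 → sum 33
  kept as-is: 4 1 4 5 5 → sum 19
Total = 33 + 19 = 52.
Check digit = (10 − (52 mod 10)) mod 10 = 8.

8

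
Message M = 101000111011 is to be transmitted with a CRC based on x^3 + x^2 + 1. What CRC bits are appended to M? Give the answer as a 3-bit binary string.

101

Append 3 zeros: 101000111011000. Divide by 1101 (XOR where the leading bit is 1):
  pos 0: 1010 XOR 1101 = 0111
  pos 1: 1110 XOR 1101 = 0011
  pos 3: 1101 XOR 1101 = 0000
  pos 7: 1101 XOR 1101 = 0000
  pos 11: 1000 XOR 1101 = 0101
Remainder (last 3 bits) = 101. This is the CRC / FCS.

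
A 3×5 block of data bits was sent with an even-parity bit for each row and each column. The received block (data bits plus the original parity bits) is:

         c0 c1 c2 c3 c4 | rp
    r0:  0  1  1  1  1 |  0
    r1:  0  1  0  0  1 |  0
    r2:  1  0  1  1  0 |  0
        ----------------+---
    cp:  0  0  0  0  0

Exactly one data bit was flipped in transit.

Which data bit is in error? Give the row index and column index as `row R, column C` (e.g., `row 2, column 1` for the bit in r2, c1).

row 2, column 0

Recompute each row's even parity and compare to rp:
  r0: data parity 0, sent rp 0 → ok
  r1: data parity 0, sent rp 0 → ok
  r2: data parity 1, sent rp 0 → mismatch
Recompute each column's even parity and compare to cp:
  c0: data parity 1, sent cp 0 → mismatch
  c1: data parity 0, sent cp 0 → ok
  c2: data parity 0, sent cp 0 → ok
  c3: data parity 0, sent cp 0 → ok
  c4: data parity 0, sent cp 0 → ok
Exactly one row (r2) and one column (c0) fail → the flipped bit is at their intersection.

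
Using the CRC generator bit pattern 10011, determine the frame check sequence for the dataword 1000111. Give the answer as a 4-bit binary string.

1110

Append 4 zeros: 10001110000. Divide by 10011 (XOR where the leading bit is 1):
  pos 0: 10001 XOR 10011 = 00010
  pos 3: 10110 XOR 10011 = 00101
  pos 5: 10100 XOR 10011 = 00111
Remainder (last 4 bits) = 1110. This is the CRC / FCS.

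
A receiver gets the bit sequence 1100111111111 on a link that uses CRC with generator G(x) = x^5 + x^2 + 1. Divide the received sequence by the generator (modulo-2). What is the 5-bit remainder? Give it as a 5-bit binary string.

Modulo-2 division of 1100111111111 by 100101:
  pos 0: 110011 XOR 100101 = 010110
  pos 1: 101101 XOR 100101 = 001000
  pos 3: 100011 XOR 100101 = 000110
  pos 6: 110111 XOR 100101 = 010010
  pos 7: 100101 XOR 100101 = 000000
Remainder = 00000 (zero — the frame passes the CRC check).

00000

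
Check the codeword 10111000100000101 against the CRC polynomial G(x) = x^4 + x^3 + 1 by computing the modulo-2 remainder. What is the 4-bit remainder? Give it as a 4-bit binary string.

Modulo-2 division of 10111000100000101 by 11001:
  pos 0: 10111 XOR 11001 = 01110
  pos 1: 11100 XOR 11001 = 00101
  pos 3: 10100 XOR 11001 = 01101
  pos 4: 11011 XOR 11001 = 00010
  pos 7: 10000 XOR 11001 = 01001
  pos 8: 10010 XOR 11001 = 01011
  pos 9: 10110 XOR 11001 = 01111
  pos 10: 11111 XOR 11001 = 00110
  pos 12: 11001 XOR 11001 = 00000
Remainder = 0000 (zero — the frame passes the CRC check).

0000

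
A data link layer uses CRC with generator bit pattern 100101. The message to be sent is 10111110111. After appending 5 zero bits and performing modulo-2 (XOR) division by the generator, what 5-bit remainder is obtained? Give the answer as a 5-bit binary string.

11010

Append 5 zeros: 1011111011100000. Divide by 100101 (XOR where the leading bit is 1):
  pos 0: 101111 XOR 100101 = 001010
  pos 2: 101010 XOR 100101 = 001111
  pos 4: 111111 XOR 100101 = 011010
  pos 5: 110101 XOR 100101 = 010000
  pos 6: 100000 XOR 100101 = 000101
  pos 9: 101000 XOR 100101 = 001101
Remainder (last 5 bits) = 11010. This is the CRC / FCS.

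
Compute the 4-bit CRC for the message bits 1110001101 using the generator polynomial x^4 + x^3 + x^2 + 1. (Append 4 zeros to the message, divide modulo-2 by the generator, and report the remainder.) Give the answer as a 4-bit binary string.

0110

Append 4 zeros: 11100011010000. Divide by 11101 (XOR where the leading bit is 1):
  pos 0: 11100 XOR 11101 = 00001
  pos 4: 10110 XOR 11101 = 01011
  pos 5: 10111 XOR 11101 = 01010
  pos 6: 10100 XOR 11101 = 01001
  pos 7: 10010 XOR 11101 = 01111
  pos 8: 11110 XOR 11101 = 00011
Remainder (last 4 bits) = 0110. This is the CRC / FCS.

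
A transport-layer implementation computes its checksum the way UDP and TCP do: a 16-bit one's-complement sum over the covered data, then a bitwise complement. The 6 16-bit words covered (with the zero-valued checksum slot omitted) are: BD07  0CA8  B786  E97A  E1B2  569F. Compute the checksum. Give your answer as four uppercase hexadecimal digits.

One's-complement addition (fold any carry out of bit 15 back into bit 0):
  0xBD07 + 0x0CA8 = 0x0C9AF
  0xC9AF + 0xB786 = 0x18135 → wrap carry → 0x8136
  0x8136 + 0xE97A = 0x16AB0 → wrap carry → 0x6AB1
  0x6AB1 + 0xE1B2 = 0x14C63 → wrap carry → 0x4C64
  0x4C64 + 0x569F = 0x0A303
One's-complement sum = 0xA303.
Checksum = ~0xA303 & 0xFFFF = 0x5CFC.

5CFC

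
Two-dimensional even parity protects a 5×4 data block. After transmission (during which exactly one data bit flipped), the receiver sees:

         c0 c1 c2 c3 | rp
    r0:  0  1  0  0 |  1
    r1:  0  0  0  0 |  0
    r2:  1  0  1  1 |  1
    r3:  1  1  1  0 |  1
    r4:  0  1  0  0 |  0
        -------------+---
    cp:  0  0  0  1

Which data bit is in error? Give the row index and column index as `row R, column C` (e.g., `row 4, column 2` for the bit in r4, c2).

Recompute each row's even parity and compare to rp:
  r0: data parity 1, sent rp 1 → ok
  r1: data parity 0, sent rp 0 → ok
  r2: data parity 1, sent rp 1 → ok
  r3: data parity 1, sent rp 1 → ok
  r4: data parity 1, sent rp 0 → mismatch
Recompute each column's even parity and compare to cp:
  c0: data parity 0, sent cp 0 → ok
  c1: data parity 1, sent cp 0 → mismatch
  c2: data parity 0, sent cp 0 → ok
  c3: data parity 1, sent cp 1 → ok
Exactly one row (r4) and one column (c1) fail → the flipped bit is at their intersection.

row 4, column 1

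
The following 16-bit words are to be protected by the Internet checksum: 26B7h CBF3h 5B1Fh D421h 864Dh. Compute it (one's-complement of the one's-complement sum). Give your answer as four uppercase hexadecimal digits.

One's-complement addition (fold any carry out of bit 15 back into bit 0):
  0x26B7 + 0xCBF3 = 0x0F2AA
  0xF2AA + 0x5B1F = 0x14DC9 → wrap carry → 0x4DCA
  0x4DCA + 0xD421 = 0x121EB → wrap carry → 0x21EC
  0x21EC + 0x864D = 0x0A839
One's-complement sum = 0xA839.
Checksum = ~0xA839 & 0xFFFF = 0x57C6.

57C6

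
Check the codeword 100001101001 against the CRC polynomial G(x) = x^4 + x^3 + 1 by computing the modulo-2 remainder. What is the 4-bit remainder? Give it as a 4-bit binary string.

Modulo-2 division of 100001101001 by 11001:
  pos 0: 10000 XOR 11001 = 01001
  pos 1: 10011 XOR 11001 = 01010
  pos 2: 10101 XOR 11001 = 01100
  pos 3: 11000 XOR 11001 = 00001
  pos 7: 11001 XOR 11001 = 00000
Remainder = 0000 (zero — the frame passes the CRC check).

0000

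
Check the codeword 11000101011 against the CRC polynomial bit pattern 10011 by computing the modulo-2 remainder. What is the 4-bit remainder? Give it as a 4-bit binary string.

Modulo-2 division of 11000101011 by 10011:
  pos 0: 11000 XOR 10011 = 01011
  pos 1: 10111 XOR 10011 = 00100
  pos 3: 10001 XOR 10011 = 00010
  pos 6: 10011 XOR 10011 = 00000
Remainder = 0000 (zero — the frame passes the CRC check).

0000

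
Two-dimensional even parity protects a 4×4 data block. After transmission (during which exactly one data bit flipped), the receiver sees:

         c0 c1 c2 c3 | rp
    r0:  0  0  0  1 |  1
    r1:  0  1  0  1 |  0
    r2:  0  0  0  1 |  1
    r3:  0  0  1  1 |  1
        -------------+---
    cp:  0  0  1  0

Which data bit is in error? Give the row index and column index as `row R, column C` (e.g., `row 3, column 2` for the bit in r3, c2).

row 3, column 1

Recompute each row's even parity and compare to rp:
  r0: data parity 1, sent rp 1 → ok
  r1: data parity 0, sent rp 0 → ok
  r2: data parity 1, sent rp 1 → ok
  r3: data parity 0, sent rp 1 → mismatch
Recompute each column's even parity and compare to cp:
  c0: data parity 0, sent cp 0 → ok
  c1: data parity 1, sent cp 0 → mismatch
  c2: data parity 1, sent cp 1 → ok
  c3: data parity 0, sent cp 0 → ok
Exactly one row (r3) and one column (c1) fail → the flipped bit is at their intersection.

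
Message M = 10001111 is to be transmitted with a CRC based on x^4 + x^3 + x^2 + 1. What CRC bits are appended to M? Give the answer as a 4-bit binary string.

1000

Append 4 zeros: 100011110000. Divide by 11101 (XOR where the leading bit is 1):
  pos 0: 10001 XOR 11101 = 01100
  pos 1: 11001 XOR 11101 = 00100
  pos 3: 10011 XOR 11101 = 01110
  pos 4: 11100 XOR 11101 = 00001
Remainder (last 4 bits) = 1000. This is the CRC / FCS.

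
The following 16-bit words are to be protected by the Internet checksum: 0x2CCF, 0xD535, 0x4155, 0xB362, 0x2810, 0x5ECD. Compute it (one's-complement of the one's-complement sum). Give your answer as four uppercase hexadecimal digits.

8265

One's-complement addition (fold any carry out of bit 15 back into bit 0):
  0x2CCF + 0xD535 = 0x10204 → wrap carry → 0x0205
  0x0205 + 0x4155 = 0x0435A
  0x435A + 0xB362 = 0x0F6BC
  0xF6BC + 0x2810 = 0x11ECC → wrap carry → 0x1ECD
  0x1ECD + 0x5ECD = 0x07D9A
One's-complement sum = 0x7D9A.
Checksum = ~0x7D9A & 0xFFFF = 0x8265.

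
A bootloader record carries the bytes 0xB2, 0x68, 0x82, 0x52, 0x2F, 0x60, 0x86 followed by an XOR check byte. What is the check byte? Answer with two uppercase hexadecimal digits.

XOR the bytes together:
  start with 0xB2
  0xB2 ⊕ 0x68 = 0xDA
  0xDA ⊕ 0x82 = 0x58
  0x58 ⊕ 0x52 = 0x0A
  0x0A ⊕ 0x2F = 0x25
  0x25 ⊕ 0x60 = 0x45
  0x45 ⊕ 0x86 = 0xC3

C3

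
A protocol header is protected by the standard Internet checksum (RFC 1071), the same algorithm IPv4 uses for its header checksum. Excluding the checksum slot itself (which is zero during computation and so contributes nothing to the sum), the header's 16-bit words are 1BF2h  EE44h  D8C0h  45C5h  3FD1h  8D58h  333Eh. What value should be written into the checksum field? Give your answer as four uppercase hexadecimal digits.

One's-complement addition (fold any carry out of bit 15 back into bit 0):
  0x1BF2 + 0xEE44 = 0x10A36 → wrap carry → 0x0A37
  0x0A37 + 0xD8C0 = 0x0E2F7
  0xE2F7 + 0x45C5 = 0x128BC → wrap carry → 0x28BD
  0x28BD + 0x3FD1 = 0x0688E
  0x688E + 0x8D58 = 0x0F5E6
  0xF5E6 + 0x333E = 0x12924 → wrap carry → 0x2925
One's-complement sum = 0x2925.
Checksum = ~0x2925 & 0xFFFF = 0xD6DA.

D6DA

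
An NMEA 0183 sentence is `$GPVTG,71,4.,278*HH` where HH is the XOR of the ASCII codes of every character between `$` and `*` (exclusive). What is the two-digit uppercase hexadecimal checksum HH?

5F

XOR the ASCII codes of the payload characters:
  'G' = 0x47 → acc = 0x47
  'P' = 0x50 → acc = 0x17
  'V' = 0x56 → acc = 0x41
  'T' = 0x54 → acc = 0x15
  'G' = 0x47 → acc = 0x52
  ',' = 0x2C → acc = 0x7E
  '7' = 0x37 → acc = 0x49
  '1' = 0x31 → acc = 0x78
  ',' = 0x2C → acc = 0x54
  '4' = 0x34 → acc = 0x60
  '.' = 0x2E → acc = 0x4E
  ',' = 0x2C → acc = 0x62
  '2' = 0x32 → acc = 0x50
  '7' = 0x37 → acc = 0x67
  '8' = 0x38 → acc = 0x5F
Checksum = 0x5F.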